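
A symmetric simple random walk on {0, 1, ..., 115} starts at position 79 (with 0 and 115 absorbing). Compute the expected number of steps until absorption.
E[τ | X_0 = 79] = 2844

Let v_k = E[τ | X_0 = k]. Boundary: v_0 = v_115 = 0. Recurrence: v_k = 1 + (v_{k-1} + v_{k+1})/2 for 1 ≤ k ≤ 114. The particular solution to v_k − (v_{k-1} + v_{k+1})/2 = 1 is v_k = −k^2. Adding homogeneous solution A + B k and matching boundaries gives v_k = k (115 − k). Substituting k = 79: v_79 = 79 · 36 = 2844.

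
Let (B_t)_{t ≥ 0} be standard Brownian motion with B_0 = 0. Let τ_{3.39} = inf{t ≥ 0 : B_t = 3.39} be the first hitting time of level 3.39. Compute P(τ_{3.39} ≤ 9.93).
P(τ_{3.39} ≤ 9.93) = 2(1 − Φ(3.39/√9.93)) = 2(1 − Φ(1.0758)) ≈ 0.2820

By the reflection principle for standard BM, P(τ_b ≤ t) = 2 · P(B_t ≥ b). Since B_t ~ N(0, t), P(B_t ≥ 3.39) = 1 − Φ(3.39/√t) = 1 − Φ(3.39/√9.93) = 1 − Φ(1.0758) ≈ 0.14101. Doubling: P(τ_{3.39} ≤ 9.93) ≈ 2 · 0.14101 = 0.28202 ≈ 0.2820.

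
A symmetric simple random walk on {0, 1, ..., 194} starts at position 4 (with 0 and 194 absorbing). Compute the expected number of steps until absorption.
E[τ | X_0 = 4] = 760

Let v_k = E[τ | X_0 = k]. Boundary: v_0 = v_194 = 0. Recurrence: v_k = 1 + (v_{k-1} + v_{k+1})/2 for 1 ≤ k ≤ 193. The particular solution to v_k − (v_{k-1} + v_{k+1})/2 = 1 is v_k = −k^2. Adding homogeneous solution A + B k and matching boundaries gives v_k = k (194 − k). Substituting k = 4: v_4 = 4 · 190 = 760.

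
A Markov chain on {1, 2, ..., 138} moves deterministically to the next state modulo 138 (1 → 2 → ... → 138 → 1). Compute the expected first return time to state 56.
E[T_56 | X_0 = 56] = 138

The chain cycles deterministically, so starting at state 56 it returns in exactly 138 steps. Equivalently, the stationary distribution is uniform π_j = 1/138 for every state j, so by Kac's formula E[T_56] = 1/π_56 = 138.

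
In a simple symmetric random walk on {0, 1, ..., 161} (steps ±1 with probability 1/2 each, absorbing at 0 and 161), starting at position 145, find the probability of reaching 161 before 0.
P(hit 161 before 0) = 145/161

Let u_k = P(hit 161 before 0 | start at k). Then u_0 = 0, u_161 = 1, and u_k = u_{k-1}/2 + u_{k+1}/2 for 1 ≤ k ≤ 160. This harmonic recurrence is solved by u_k = k/161, giving u_145 = 145/161.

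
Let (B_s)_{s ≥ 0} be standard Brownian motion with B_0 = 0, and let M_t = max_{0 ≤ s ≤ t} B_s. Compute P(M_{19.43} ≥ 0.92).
P(M_{19.43} ≥ 0.92) = 2·P(B_{19.43} ≥ 0.92) = 2(1 − Φ(0.92/√19.43)) ≈ 0.8347

By the reflection principle for Brownian motion, P(M_t ≥ a) = 2 · P(B_t ≥ a) for a ≥ 0. Since B_t ~ N(0, t), P(B_t ≥ 0.92) = 1 − Φ(0.92/√t) = 1 − Φ(0.92/√19.43) = 1 − Φ(0.2087). So
  P(M_{19.43} ≥ 0.92) = 2(1 − Φ(0.2087)) ≈ 0.8347.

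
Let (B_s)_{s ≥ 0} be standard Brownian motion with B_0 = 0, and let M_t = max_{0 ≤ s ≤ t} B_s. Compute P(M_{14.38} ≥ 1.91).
P(M_{14.38} ≥ 1.91) = 2·P(B_{14.38} ≥ 1.91) = 2(1 − Φ(1.91/√14.38)) ≈ 0.6145

By the reflection principle for Brownian motion, P(M_t ≥ a) = 2 · P(B_t ≥ a) for a ≥ 0. Since B_t ~ N(0, t), P(B_t ≥ 1.91) = 1 − Φ(1.91/√t) = 1 − Φ(1.91/√14.38) = 1 − Φ(0.5037). So
  P(M_{14.38} ≥ 1.91) = 2(1 − Φ(0.5037)) ≈ 0.6145.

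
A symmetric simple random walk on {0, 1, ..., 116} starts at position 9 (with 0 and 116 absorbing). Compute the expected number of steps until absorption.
E[τ | X_0 = 9] = 963

Let v_k = E[τ | X_0 = k]. Boundary: v_0 = v_116 = 0. Recurrence: v_k = 1 + (v_{k-1} + v_{k+1})/2 for 1 ≤ k ≤ 115. The particular solution to v_k − (v_{k-1} + v_{k+1})/2 = 1 is v_k = −k^2. Adding homogeneous solution A + B k and matching boundaries gives v_k = k (116 − k). Substituting k = 9: v_9 = 9 · 107 = 963.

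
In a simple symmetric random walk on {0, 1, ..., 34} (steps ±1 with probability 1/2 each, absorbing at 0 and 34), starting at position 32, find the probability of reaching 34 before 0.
P(hit 34 before 0) = 32/34 = 16/17

Let u_k = P(hit 34 before 0 | start at k). Then u_0 = 0, u_34 = 1, and u_k = u_{k-1}/2 + u_{k+1}/2 for 1 ≤ k ≤ 33. This harmonic recurrence is solved by u_k = k/34, giving u_32 = 32/34 = 16/17.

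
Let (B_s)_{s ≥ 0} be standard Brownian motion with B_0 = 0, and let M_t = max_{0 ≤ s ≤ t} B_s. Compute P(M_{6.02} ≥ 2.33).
P(M_{6.02} ≥ 2.33) = 2·P(B_{6.02} ≥ 2.33) = 2(1 − Φ(2.33/√6.02)) ≈ 0.3423

By the reflection principle for Brownian motion, P(M_t ≥ a) = 2 · P(B_t ≥ a) for a ≥ 0. Since B_t ~ N(0, t), P(B_t ≥ 2.33) = 1 − Φ(2.33/√t) = 1 − Φ(2.33/√6.02) = 1 − Φ(0.9496). So
  P(M_{6.02} ≥ 2.33) = 2(1 − Φ(0.9496)) ≈ 0.3423.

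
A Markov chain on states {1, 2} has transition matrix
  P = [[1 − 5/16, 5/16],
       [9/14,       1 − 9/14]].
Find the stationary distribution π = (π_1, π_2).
π_1 = 72/107, π_2 = 35/107

Solve πP = π with π_1 + π_2 = 1. From πP = π: π_1 · (1 − 5/16) + π_2 · 9/14 = π_1 ⇒ π_2 · 9/14 = π_1 · 5/16 ⇒ π_2/π_1 = (5/16)/(9/14) = 35/72. Together with π_1 + π_2 = 1:
  π_1 = (9/14)/(5/16 + 9/14) = (9/14)/(107/112) = 72/107,
  π_2 = (5/16)/(5/16 + 9/14) = (5/16)/(107/112) = 35/107.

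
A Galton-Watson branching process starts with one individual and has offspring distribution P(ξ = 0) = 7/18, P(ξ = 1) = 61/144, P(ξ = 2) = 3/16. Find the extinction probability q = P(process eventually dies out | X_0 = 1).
q = 1

Mean offspring μ = 0·7/18 + 1·61/144 + 2·3/16 = 115/144 ≤ 1. For μ ≤ 1 with offspring not concentrated at 1, the Galton-Watson process goes extinct almost surely, so q = 1.
(Algebraic check: The pgf is f(s) = 7/18 + 61/144·s + 3/16·s². The extinction probability q is the smallest fixed point of f in [0, 1]. Setting s = f(s):
  3/16·s² + (61/144 − 1)·s + 7/18 = 0
  3/16·s² − (7/18 + 3/16)·s + 7/18 = 0
which factors as (s − 1)·(3/16·s − 7/18) = 0, giving roots s = 1 and s = (7/18)/(3/16) = 56/27. Since 56/27 ≥ 1, the smallest root in [0, 1] is s = 1.)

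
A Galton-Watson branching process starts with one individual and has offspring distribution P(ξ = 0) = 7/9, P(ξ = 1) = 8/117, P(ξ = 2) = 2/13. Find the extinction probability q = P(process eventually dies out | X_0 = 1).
q = 1

Mean offspring μ = 0·7/9 + 1·8/117 + 2·2/13 = 44/117 ≤ 1. For μ ≤ 1 with offspring not concentrated at 1, the Galton-Watson process goes extinct almost surely, so q = 1.
(Algebraic check: The pgf is f(s) = 7/9 + 8/117·s + 2/13·s². The extinction probability q is the smallest fixed point of f in [0, 1]. Setting s = f(s):
  2/13·s² + (8/117 − 1)·s + 7/9 = 0
  2/13·s² − (7/9 + 2/13)·s + 7/9 = 0
which factors as (s − 1)·(2/13·s − 7/9) = 0, giving roots s = 1 and s = (7/9)/(2/13) = 91/18. Since 91/18 ≥ 1, the smallest root in [0, 1] is s = 1.)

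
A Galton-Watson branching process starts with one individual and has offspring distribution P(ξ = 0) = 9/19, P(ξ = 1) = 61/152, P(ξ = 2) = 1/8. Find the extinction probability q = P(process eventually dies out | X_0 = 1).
q = 1

Mean offspring μ = 0·9/19 + 1·61/152 + 2·1/8 = 99/152 ≤ 1. For μ ≤ 1 with offspring not concentrated at 1, the Galton-Watson process goes extinct almost surely, so q = 1.
(Algebraic check: The pgf is f(s) = 9/19 + 61/152·s + 1/8·s². The extinction probability q is the smallest fixed point of f in [0, 1]. Setting s = f(s):
  1/8·s² + (61/152 − 1)·s + 9/19 = 0
  1/8·s² − (9/19 + 1/8)·s + 9/19 = 0
which factors as (s − 1)·(1/8·s − 9/19) = 0, giving roots s = 1 and s = (9/19)/(1/8) = 72/19. Since 72/19 ≥ 1, the smallest root in [0, 1] is s = 1.)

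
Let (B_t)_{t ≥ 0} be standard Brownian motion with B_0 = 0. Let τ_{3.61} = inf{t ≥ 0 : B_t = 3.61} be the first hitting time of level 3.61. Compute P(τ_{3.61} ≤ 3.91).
P(τ_{3.61} ≤ 3.91) = 2(1 − Φ(3.61/√3.91)) = 2(1 − Φ(1.8257)) ≈ 0.0679

By the reflection principle for standard BM, P(τ_b ≤ t) = 2 · P(B_t ≥ b). Since B_t ~ N(0, t), P(B_t ≥ 3.61) = 1 − Φ(3.61/√t) = 1 − Φ(3.61/√3.91) = 1 − Φ(1.8257) ≈ 0.03395. Doubling: P(τ_{3.61} ≤ 3.91) ≈ 2 · 0.03395 = 0.06790 ≈ 0.0679.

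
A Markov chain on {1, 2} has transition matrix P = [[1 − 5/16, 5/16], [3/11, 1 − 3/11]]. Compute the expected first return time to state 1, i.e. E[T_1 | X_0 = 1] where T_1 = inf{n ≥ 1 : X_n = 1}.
E[T_1 | X_0 = 1] = 1/π_1 = 103/48

For an irreducible recurrent Markov chain with stationary distribution π, E[T_i | X_0 = i] = 1/π_i (Kac's formula). Here π_1 = (3/11)/(5/16 + 3/11) = (3/11)/(103/176) = 48/103, so E[T_1 | X_0 = 1] = 1/π_1 = (5/16 + 3/11)/(3/11) = (103/176)/(3/11) = 103/48.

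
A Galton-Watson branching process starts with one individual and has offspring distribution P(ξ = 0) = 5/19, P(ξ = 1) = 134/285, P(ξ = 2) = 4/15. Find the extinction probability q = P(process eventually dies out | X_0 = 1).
q = 75/76

The pgf is f(s) = 5/19 + 134/285·s + 4/15·s². The extinction probability q is the smallest fixed point of f in [0, 1]. Setting s = f(s):
  4/15·s² + (134/285 − 1)·s + 5/19 = 0
  4/15·s² − (5/19 + 4/15)·s + 5/19 = 0
which factors as (s − 1)·(4/15·s − 5/19) = 0, giving roots s = 1 and s = (5/19)/(4/15) = 75/76.
Mean offspring μ = 134/285 + 2·4/15 = 286/285 > 1 (supercritical), so q < 1. The extinction probability is the smaller root: q = (5/19)/(4/15) = 75/76.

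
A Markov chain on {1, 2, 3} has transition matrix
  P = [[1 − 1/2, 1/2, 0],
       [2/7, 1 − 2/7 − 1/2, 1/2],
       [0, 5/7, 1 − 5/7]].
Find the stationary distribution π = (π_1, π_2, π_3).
π = (40/159, 70/159, 49/159)

This is a birth-death chain on three states, which satisfies detailed balance: π_1 · P_{12} = π_2 · P_{21} and π_2 · P_{23} = π_3 · P_{32}.
From π_1 · 1/2 = π_2 · 2/7: π_2/π_1 = (1/2)/(2/7) = 7/4.
From π_2 · 1/2 = π_3 · 5/7: π_3/π_2 = (1/2)/(5/7) = 7/10.
Take π_1 proportional to 1; then unnormalized π = (1, 7/4, 49/40). Normalize by dividing by the sum 159/40:
  π = (40/159, 70/159, 49/159).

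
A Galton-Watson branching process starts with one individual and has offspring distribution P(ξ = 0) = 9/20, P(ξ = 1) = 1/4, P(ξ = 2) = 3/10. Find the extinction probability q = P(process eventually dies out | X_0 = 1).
q = 1

Mean offspring μ = 0·9/20 + 1·1/4 + 2·3/10 = 17/20 ≤ 1. For μ ≤ 1 with offspring not concentrated at 1, the Galton-Watson process goes extinct almost surely, so q = 1.
(Algebraic check: The pgf is f(s) = 9/20 + 1/4·s + 3/10·s². The extinction probability q is the smallest fixed point of f in [0, 1]. Setting s = f(s):
  3/10·s² + (1/4 − 1)·s + 9/20 = 0
  3/10·s² − (9/20 + 3/10)·s + 9/20 = 0
which factors as (s − 1)·(3/10·s − 9/20) = 0, giving roots s = 1 and s = (9/20)/(3/10) = 3/2. Since 3/2 ≥ 1, the smallest root in [0, 1] is s = 1.)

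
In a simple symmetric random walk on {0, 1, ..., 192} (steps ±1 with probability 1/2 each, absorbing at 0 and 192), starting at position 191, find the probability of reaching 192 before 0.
P(hit 192 before 0) = 191/192

Let u_k = P(hit 192 before 0 | start at k). Then u_0 = 0, u_192 = 1, and u_k = u_{k-1}/2 + u_{k+1}/2 for 1 ≤ k ≤ 191. This harmonic recurrence is solved by u_k = k/192, giving u_191 = 191/192.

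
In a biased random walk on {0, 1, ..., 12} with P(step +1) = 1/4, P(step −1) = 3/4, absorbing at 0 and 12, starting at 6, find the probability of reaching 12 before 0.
P(hit 12 before 0) = (1 − (3)^6) / (1 − (3)^12) = 1/730

Let u_k denote P(reach 12 before 0 | start at k). Boundary: u_0 = 0, u_12 = 1. Recurrence: u_k = 1/4·u_{k+1} + 3/4·u_{k-1} for 1 ≤ k ≤ 11. Try u_k = A + B·r^k with r = q/p = (3/4)/(1/4) = 3. Substitution satisfies the recurrence; boundary conditions give:
  u_k = (1 − r^k) / (1 − r^N) = (1 − (3)^6) / (1 − (3)^12) = 1/730.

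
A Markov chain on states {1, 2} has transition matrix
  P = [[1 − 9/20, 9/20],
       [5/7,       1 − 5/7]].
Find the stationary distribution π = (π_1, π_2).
π_1 = 100/163, π_2 = 63/163

Solve πP = π with π_1 + π_2 = 1. From πP = π: π_1 · (1 − 9/20) + π_2 · 5/7 = π_1 ⇒ π_2 · 5/7 = π_1 · 9/20 ⇒ π_2/π_1 = (9/20)/(5/7) = 63/100. Together with π_1 + π_2 = 1:
  π_1 = (5/7)/(9/20 + 5/7) = (5/7)/(163/140) = 100/163,
  π_2 = (9/20)/(9/20 + 5/7) = (9/20)/(163/140) = 63/163.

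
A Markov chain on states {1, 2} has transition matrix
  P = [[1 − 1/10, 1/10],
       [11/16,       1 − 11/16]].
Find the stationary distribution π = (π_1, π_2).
π_1 = 55/63, π_2 = 8/63

Solve πP = π with π_1 + π_2 = 1. From πP = π: π_1 · (1 − 1/10) + π_2 · 11/16 = π_1 ⇒ π_2 · 11/16 = π_1 · 1/10 ⇒ π_2/π_1 = (1/10)/(11/16) = 8/55. Together with π_1 + π_2 = 1:
  π_1 = (11/16)/(1/10 + 11/16) = (11/16)/(63/80) = 55/63,
  π_2 = (1/10)/(1/10 + 11/16) = (1/10)/(63/80) = 8/63.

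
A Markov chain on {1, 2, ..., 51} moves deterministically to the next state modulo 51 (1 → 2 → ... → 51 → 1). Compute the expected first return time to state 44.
E[T_44 | X_0 = 44] = 51

The chain cycles deterministically, so starting at state 44 it returns in exactly 51 steps. Equivalently, the stationary distribution is uniform π_j = 1/51 for every state j, so by Kac's formula E[T_44] = 1/π_44 = 51.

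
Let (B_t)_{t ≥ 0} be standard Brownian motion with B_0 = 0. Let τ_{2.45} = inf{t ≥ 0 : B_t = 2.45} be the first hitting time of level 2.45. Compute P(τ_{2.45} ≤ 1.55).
P(τ_{2.45} ≤ 1.55) = 2(1 − Φ(2.45/√1.55)) = 2(1 − Φ(1.9679)) ≈ 0.0491

By the reflection principle for standard BM, P(τ_b ≤ t) = 2 · P(B_t ≥ b). Since B_t ~ N(0, t), P(B_t ≥ 2.45) = 1 − Φ(2.45/√t) = 1 − Φ(2.45/√1.55) = 1 − Φ(1.9679) ≈ 0.02454. Doubling: P(τ_{2.45} ≤ 1.55) ≈ 2 · 0.02454 = 0.04908 ≈ 0.0491.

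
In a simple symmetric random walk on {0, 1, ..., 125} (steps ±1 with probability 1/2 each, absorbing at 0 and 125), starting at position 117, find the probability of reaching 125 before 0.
P(hit 125 before 0) = 117/125

Let u_k = P(hit 125 before 0 | start at k). Then u_0 = 0, u_125 = 1, and u_k = u_{k-1}/2 + u_{k+1}/2 for 1 ≤ k ≤ 124. This harmonic recurrence is solved by u_k = k/125, giving u_117 = 117/125.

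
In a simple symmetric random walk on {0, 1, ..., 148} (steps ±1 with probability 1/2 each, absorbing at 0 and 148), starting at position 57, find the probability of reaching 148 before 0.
P(hit 148 before 0) = 57/148

Let u_k = P(hit 148 before 0 | start at k). Then u_0 = 0, u_148 = 1, and u_k = u_{k-1}/2 + u_{k+1}/2 for 1 ≤ k ≤ 147. This harmonic recurrence is solved by u_k = k/148, giving u_57 = 57/148.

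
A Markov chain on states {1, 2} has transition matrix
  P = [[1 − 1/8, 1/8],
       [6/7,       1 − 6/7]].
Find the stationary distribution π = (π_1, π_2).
π_1 = 48/55, π_2 = 7/55

Solve πP = π with π_1 + π_2 = 1. From πP = π: π_1 · (1 − 1/8) + π_2 · 6/7 = π_1 ⇒ π_2 · 6/7 = π_1 · 1/8 ⇒ π_2/π_1 = (1/8)/(6/7) = 7/48. Together with π_1 + π_2 = 1:
  π_1 = (6/7)/(1/8 + 6/7) = (6/7)/(55/56) = 48/55,
  π_2 = (1/8)/(1/8 + 6/7) = (1/8)/(55/56) = 7/55.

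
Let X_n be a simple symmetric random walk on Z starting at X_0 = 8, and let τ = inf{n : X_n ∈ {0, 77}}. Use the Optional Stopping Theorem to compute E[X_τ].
E[X_τ] = 8

X_n is a martingale and τ is a bounded-mean stopping time (indeed τ is finite a.s. with bounded expectation since the walk is in a bounded region). By the OST, E[X_τ] = E[X_0] = 8. Equivalently: E[X_τ] = 77 · P(hit 77 first) + 0 · P(hit 0 first) = 77 · (8/77) = 8.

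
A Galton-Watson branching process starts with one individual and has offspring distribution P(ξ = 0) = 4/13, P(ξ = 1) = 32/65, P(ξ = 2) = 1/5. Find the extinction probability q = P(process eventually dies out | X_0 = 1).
q = 1

Mean offspring μ = 0·4/13 + 1·32/65 + 2·1/5 = 58/65 ≤ 1. For μ ≤ 1 with offspring not concentrated at 1, the Galton-Watson process goes extinct almost surely, so q = 1.
(Algebraic check: The pgf is f(s) = 4/13 + 32/65·s + 1/5·s². The extinction probability q is the smallest fixed point of f in [0, 1]. Setting s = f(s):
  1/5·s² + (32/65 − 1)·s + 4/13 = 0
  1/5·s² − (4/13 + 1/5)·s + 4/13 = 0
which factors as (s − 1)·(1/5·s − 4/13) = 0, giving roots s = 1 and s = (4/13)/(1/5) = 20/13. Since 20/13 ≥ 1, the smallest root in [0, 1] is s = 1.)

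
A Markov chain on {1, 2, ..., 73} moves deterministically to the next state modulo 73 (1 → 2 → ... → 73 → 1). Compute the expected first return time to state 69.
E[T_69 | X_0 = 69] = 73

The chain cycles deterministically, so starting at state 69 it returns in exactly 73 steps. Equivalently, the stationary distribution is uniform π_j = 1/73 for every state j, so by Kac's formula E[T_69] = 1/π_69 = 73.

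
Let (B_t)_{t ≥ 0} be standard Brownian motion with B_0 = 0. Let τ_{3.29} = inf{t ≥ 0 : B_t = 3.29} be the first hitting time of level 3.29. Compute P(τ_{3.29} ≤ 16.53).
P(τ_{3.29} ≤ 16.53) = 2(1 − Φ(3.29/√16.53)) = 2(1 − Φ(0.8092)) ≈ 0.4184

By the reflection principle for standard BM, P(τ_b ≤ t) = 2 · P(B_t ≥ b). Since B_t ~ N(0, t), P(B_t ≥ 3.29) = 1 − Φ(3.29/√t) = 1 − Φ(3.29/√16.53) = 1 − Φ(0.8092) ≈ 0.20920. Doubling: P(τ_{3.29} ≤ 16.53) ≈ 2 · 0.20920 = 0.41840 ≈ 0.4184.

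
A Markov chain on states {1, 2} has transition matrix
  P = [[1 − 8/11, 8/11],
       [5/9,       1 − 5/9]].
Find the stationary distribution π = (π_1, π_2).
π_1 = 55/127, π_2 = 72/127

Solve πP = π with π_1 + π_2 = 1. From πP = π: π_1 · (1 − 8/11) + π_2 · 5/9 = π_1 ⇒ π_2 · 5/9 = π_1 · 8/11 ⇒ π_2/π_1 = (8/11)/(5/9) = 72/55. Together with π_1 + π_2 = 1:
  π_1 = (5/9)/(8/11 + 5/9) = (5/9)/(127/99) = 55/127,
  π_2 = (8/11)/(8/11 + 5/9) = (8/11)/(127/99) = 72/127.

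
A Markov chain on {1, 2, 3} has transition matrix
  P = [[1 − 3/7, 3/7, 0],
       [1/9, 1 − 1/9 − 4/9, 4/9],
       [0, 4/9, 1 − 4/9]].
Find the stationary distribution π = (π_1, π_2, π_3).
π = (7/61, 27/61, 27/61)

This is a birth-death chain on three states, which satisfies detailed balance: π_1 · P_{12} = π_2 · P_{21} and π_2 · P_{23} = π_3 · P_{32}.
From π_1 · 3/7 = π_2 · 1/9: π_2/π_1 = (3/7)/(1/9) = 27/7.
From π_2 · 4/9 = π_3 · 4/9: π_3/π_2 = (4/9)/(4/9) = 1.
Take π_1 proportional to 1; then unnormalized π = (1, 27/7, 27/7). Normalize by dividing by the sum 61/7:
  π = (7/61, 27/61, 27/61).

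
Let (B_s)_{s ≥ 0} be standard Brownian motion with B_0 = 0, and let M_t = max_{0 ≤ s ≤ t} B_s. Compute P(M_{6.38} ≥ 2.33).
P(M_{6.38} ≥ 2.33) = 2·P(B_{6.38} ≥ 2.33) = 2(1 − Φ(2.33/√6.38)) ≈ 0.3563

By the reflection principle for Brownian motion, P(M_t ≥ a) = 2 · P(B_t ≥ a) for a ≥ 0. Since B_t ~ N(0, t), P(B_t ≥ 2.33) = 1 − Φ(2.33/√t) = 1 − Φ(2.33/√6.38) = 1 − Φ(0.9225). So
  P(M_{6.38} ≥ 2.33) = 2(1 − Φ(0.9225)) ≈ 0.3563.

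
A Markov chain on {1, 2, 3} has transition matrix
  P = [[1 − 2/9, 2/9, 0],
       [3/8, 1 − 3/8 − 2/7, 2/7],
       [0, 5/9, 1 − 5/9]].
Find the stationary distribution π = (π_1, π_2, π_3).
π = (945/1793, 560/1793, 288/1793)

This is a birth-death chain on three states, which satisfies detailed balance: π_1 · P_{12} = π_2 · P_{21} and π_2 · P_{23} = π_3 · P_{32}.
From π_1 · 2/9 = π_2 · 3/8: π_2/π_1 = (2/9)/(3/8) = 16/27.
From π_2 · 2/7 = π_3 · 5/9: π_3/π_2 = (2/7)/(5/9) = 18/35.
Take π_1 proportional to 1; then unnormalized π = (1, 16/27, 32/105). Normalize by dividing by the sum 1793/945:
  π = (945/1793, 560/1793, 288/1793).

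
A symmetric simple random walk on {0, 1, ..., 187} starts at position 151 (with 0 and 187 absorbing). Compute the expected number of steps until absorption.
E[τ | X_0 = 151] = 5436

Let v_k = E[τ | X_0 = k]. Boundary: v_0 = v_187 = 0. Recurrence: v_k = 1 + (v_{k-1} + v_{k+1})/2 for 1 ≤ k ≤ 186. The particular solution to v_k − (v_{k-1} + v_{k+1})/2 = 1 is v_k = −k^2. Adding homogeneous solution A + B k and matching boundaries gives v_k = k (187 − k). Substituting k = 151: v_151 = 151 · 36 = 5436.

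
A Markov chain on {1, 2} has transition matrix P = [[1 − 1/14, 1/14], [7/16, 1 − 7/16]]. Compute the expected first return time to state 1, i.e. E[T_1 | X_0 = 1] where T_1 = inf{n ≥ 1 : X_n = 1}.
E[T_1 | X_0 = 1] = 1/π_1 = 57/49

For an irreducible recurrent Markov chain with stationary distribution π, E[T_i | X_0 = i] = 1/π_i (Kac's formula). Here π_1 = (7/16)/(1/14 + 7/16) = (7/16)/(57/112) = 49/57, so E[T_1 | X_0 = 1] = 1/π_1 = (1/14 + 7/16)/(7/16) = (57/112)/(7/16) = 57/49.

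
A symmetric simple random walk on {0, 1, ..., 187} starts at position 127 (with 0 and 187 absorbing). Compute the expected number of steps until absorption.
E[τ | X_0 = 127] = 7620

Let v_k = E[τ | X_0 = k]. Boundary: v_0 = v_187 = 0. Recurrence: v_k = 1 + (v_{k-1} + v_{k+1})/2 for 1 ≤ k ≤ 186. The particular solution to v_k − (v_{k-1} + v_{k+1})/2 = 1 is v_k = −k^2. Adding homogeneous solution A + B k and matching boundaries gives v_k = k (187 − k). Substituting k = 127: v_127 = 127 · 60 = 7620.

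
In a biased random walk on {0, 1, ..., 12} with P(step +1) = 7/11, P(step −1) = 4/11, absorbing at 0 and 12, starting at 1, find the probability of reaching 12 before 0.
P(hit 12 before 0) = (1 − (4/7)^1) / (1 − (4/7)^12) = 1977326743/4608169995

Let u_k denote P(reach 12 before 0 | start at k). Boundary: u_0 = 0, u_12 = 1. Recurrence: u_k = 7/11·u_{k+1} + 4/11·u_{k-1} for 1 ≤ k ≤ 11. Try u_k = A + B·r^k with r = q/p = (4/11)/(7/11) = 4/7. Substitution satisfies the recurrence; boundary conditions give:
  u_k = (1 − r^k) / (1 − r^N) = (1 − (4/7)^1) / (1 − (4/7)^12) = 1977326743/4608169995.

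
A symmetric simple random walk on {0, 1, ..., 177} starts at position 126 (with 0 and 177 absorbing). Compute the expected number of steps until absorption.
E[τ | X_0 = 126] = 6426

Let v_k = E[τ | X_0 = k]. Boundary: v_0 = v_177 = 0. Recurrence: v_k = 1 + (v_{k-1} + v_{k+1})/2 for 1 ≤ k ≤ 176. The particular solution to v_k − (v_{k-1} + v_{k+1})/2 = 1 is v_k = −k^2. Adding homogeneous solution A + B k and matching boundaries gives v_k = k (177 − k). Substituting k = 126: v_126 = 126 · 51 = 6426.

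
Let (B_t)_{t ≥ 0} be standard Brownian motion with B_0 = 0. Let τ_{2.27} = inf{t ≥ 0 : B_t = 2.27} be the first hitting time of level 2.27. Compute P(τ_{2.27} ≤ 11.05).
P(τ_{2.27} ≤ 11.05) = 2(1 − Φ(2.27/√11.05)) = 2(1 − Φ(0.6829)) ≈ 0.4947

By the reflection principle for standard BM, P(τ_b ≤ t) = 2 · P(B_t ≥ b). Since B_t ~ N(0, t), P(B_t ≥ 2.27) = 1 − Φ(2.27/√t) = 1 − Φ(2.27/√11.05) = 1 − Φ(0.6829) ≈ 0.24734. Doubling: P(τ_{2.27} ≤ 11.05) ≈ 2 · 0.24734 = 0.49468 ≈ 0.4947.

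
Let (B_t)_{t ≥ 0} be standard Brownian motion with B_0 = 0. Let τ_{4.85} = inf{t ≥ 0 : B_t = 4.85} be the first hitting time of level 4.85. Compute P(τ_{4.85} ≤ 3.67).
P(τ_{4.85} ≤ 3.67) = 2(1 − Φ(4.85/√3.67)) = 2(1 − Φ(2.5317)) ≈ 0.0114

By the reflection principle for standard BM, P(τ_b ≤ t) = 2 · P(B_t ≥ b). Since B_t ~ N(0, t), P(B_t ≥ 4.85) = 1 − Φ(4.85/√t) = 1 − Φ(4.85/√3.67) = 1 − Φ(2.5317) ≈ 0.00568. Doubling: P(τ_{4.85} ≤ 3.67) ≈ 2 · 0.00568 = 0.01136 ≈ 0.0114.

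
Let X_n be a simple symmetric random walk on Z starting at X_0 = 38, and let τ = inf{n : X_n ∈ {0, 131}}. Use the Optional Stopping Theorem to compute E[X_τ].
E[X_τ] = 38

X_n is a martingale and τ is a bounded-mean stopping time (indeed τ is finite a.s. with bounded expectation since the walk is in a bounded region). By the OST, E[X_τ] = E[X_0] = 38. Equivalently: E[X_τ] = 131 · P(hit 131 first) + 0 · P(hit 0 first) = 131 · (38/131) = 38.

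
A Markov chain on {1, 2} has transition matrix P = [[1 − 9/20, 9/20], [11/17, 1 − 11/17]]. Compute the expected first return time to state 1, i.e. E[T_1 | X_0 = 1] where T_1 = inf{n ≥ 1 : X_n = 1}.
E[T_1 | X_0 = 1] = 1/π_1 = 373/220

For an irreducible recurrent Markov chain with stationary distribution π, E[T_i | X_0 = i] = 1/π_i (Kac's formula). Here π_1 = (11/17)/(9/20 + 11/17) = (11/17)/(373/340) = 220/373, so E[T_1 | X_0 = 1] = 1/π_1 = (9/20 + 11/17)/(11/17) = (373/340)/(11/17) = 373/220.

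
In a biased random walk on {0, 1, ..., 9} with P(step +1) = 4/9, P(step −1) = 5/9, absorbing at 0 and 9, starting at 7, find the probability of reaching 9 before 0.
P(hit 9 before 0) = (1 − (5/4)^7) / (1 − (5/4)^9) = 987856/1690981

Let u_k denote P(reach 9 before 0 | start at k). Boundary: u_0 = 0, u_9 = 1. Recurrence: u_k = 4/9·u_{k+1} + 5/9·u_{k-1} for 1 ≤ k ≤ 8. Try u_k = A + B·r^k with r = q/p = (5/9)/(4/9) = 5/4. Substitution satisfies the recurrence; boundary conditions give:
  u_k = (1 − r^k) / (1 − r^N) = (1 − (5/4)^7) / (1 − (5/4)^9) = 987856/1690981.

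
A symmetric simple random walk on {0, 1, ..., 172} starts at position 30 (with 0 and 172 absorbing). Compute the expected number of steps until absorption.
E[τ | X_0 = 30] = 4260

Let v_k = E[τ | X_0 = k]. Boundary: v_0 = v_172 = 0. Recurrence: v_k = 1 + (v_{k-1} + v_{k+1})/2 for 1 ≤ k ≤ 171. The particular solution to v_k − (v_{k-1} + v_{k+1})/2 = 1 is v_k = −k^2. Adding homogeneous solution A + B k and matching boundaries gives v_k = k (172 − k). Substituting k = 30: v_30 = 30 · 142 = 4260.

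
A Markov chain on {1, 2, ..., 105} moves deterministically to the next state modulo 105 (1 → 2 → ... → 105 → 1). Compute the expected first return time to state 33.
E[T_33 | X_0 = 33] = 105

The chain cycles deterministically, so starting at state 33 it returns in exactly 105 steps. Equivalently, the stationary distribution is uniform π_j = 1/105 for every state j, so by Kac's formula E[T_33] = 1/π_33 = 105.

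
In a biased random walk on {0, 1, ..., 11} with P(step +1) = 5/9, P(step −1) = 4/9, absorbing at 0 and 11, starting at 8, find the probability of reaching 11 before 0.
P(hit 11 before 0) = (1 − (4/5)^8) / (1 − (4/5)^11) = 40636125/44633821

Let u_k denote P(reach 11 before 0 | start at k). Boundary: u_0 = 0, u_11 = 1. Recurrence: u_k = 5/9·u_{k+1} + 4/9·u_{k-1} for 1 ≤ k ≤ 10. Try u_k = A + B·r^k with r = q/p = (4/9)/(5/9) = 4/5. Substitution satisfies the recurrence; boundary conditions give:
  u_k = (1 − r^k) / (1 − r^N) = (1 − (4/5)^8) / (1 − (4/5)^11) = 40636125/44633821.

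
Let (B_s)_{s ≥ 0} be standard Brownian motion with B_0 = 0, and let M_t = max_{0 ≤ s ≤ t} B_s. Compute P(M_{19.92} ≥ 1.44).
P(M_{19.92} ≥ 1.44) = 2·P(B_{19.92} ≥ 1.44) = 2(1 − Φ(1.44/√19.92)) ≈ 0.7470

By the reflection principle for Brownian motion, P(M_t ≥ a) = 2 · P(B_t ≥ a) for a ≥ 0. Since B_t ~ N(0, t), P(B_t ≥ 1.44) = 1 − Φ(1.44/√t) = 1 − Φ(1.44/√19.92) = 1 − Φ(0.3226). So
  P(M_{19.92} ≥ 1.44) = 2(1 − Φ(0.3226)) ≈ 0.7470.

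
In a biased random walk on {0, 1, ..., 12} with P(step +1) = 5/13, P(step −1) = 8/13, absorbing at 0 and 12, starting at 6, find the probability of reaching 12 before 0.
P(hit 12 before 0) = (1 − (8/5)^6) / (1 − (8/5)^12) = 15625/277769

Let u_k denote P(reach 12 before 0 | start at k). Boundary: u_0 = 0, u_12 = 1. Recurrence: u_k = 5/13·u_{k+1} + 8/13·u_{k-1} for 1 ≤ k ≤ 11. Try u_k = A + B·r^k with r = q/p = (8/13)/(5/13) = 8/5. Substitution satisfies the recurrence; boundary conditions give:
  u_k = (1 − r^k) / (1 − r^N) = (1 − (8/5)^6) / (1 − (8/5)^12) = 15625/277769.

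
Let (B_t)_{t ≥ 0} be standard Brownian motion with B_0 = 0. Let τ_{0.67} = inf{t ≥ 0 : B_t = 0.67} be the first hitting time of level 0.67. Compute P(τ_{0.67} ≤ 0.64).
P(τ_{0.67} ≤ 0.64) = 2(1 − Φ(0.67/√0.64)) = 2(1 − Φ(0.8375)) ≈ 0.4023

By the reflection principle for standard BM, P(τ_b ≤ t) = 2 · P(B_t ≥ b). Since B_t ~ N(0, t), P(B_t ≥ 0.67) = 1 − Φ(0.67/√t) = 1 − Φ(0.67/√0.64) = 1 − Φ(0.8375) ≈ 0.20116. Doubling: P(τ_{0.67} ≤ 0.64) ≈ 2 · 0.20116 = 0.40232 ≈ 0.4023.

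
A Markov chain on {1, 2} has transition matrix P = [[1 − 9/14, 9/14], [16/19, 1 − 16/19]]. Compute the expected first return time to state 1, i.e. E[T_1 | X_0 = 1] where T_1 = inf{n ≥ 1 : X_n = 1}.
E[T_1 | X_0 = 1] = 1/π_1 = 395/224

For an irreducible recurrent Markov chain with stationary distribution π, E[T_i | X_0 = i] = 1/π_i (Kac's formula). Here π_1 = (16/19)/(9/14 + 16/19) = (16/19)/(395/266) = 224/395, so E[T_1 | X_0 = 1] = 1/π_1 = (9/14 + 16/19)/(16/19) = (395/266)/(16/19) = 395/224.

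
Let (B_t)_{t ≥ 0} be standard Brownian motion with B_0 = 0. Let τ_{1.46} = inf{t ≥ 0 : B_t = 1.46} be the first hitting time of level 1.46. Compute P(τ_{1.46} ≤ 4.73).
P(τ_{1.46} ≤ 4.73) = 2(1 − Φ(1.46/√4.73)) = 2(1 − Φ(0.6713)) ≈ 0.5020

By the reflection principle for standard BM, P(τ_b ≤ t) = 2 · P(B_t ≥ b). Since B_t ~ N(0, t), P(B_t ≥ 1.46) = 1 − Φ(1.46/√t) = 1 − Φ(1.46/√4.73) = 1 − Φ(0.6713) ≈ 0.25101. Doubling: P(τ_{1.46} ≤ 4.73) ≈ 2 · 0.25101 = 0.50202 ≈ 0.5020.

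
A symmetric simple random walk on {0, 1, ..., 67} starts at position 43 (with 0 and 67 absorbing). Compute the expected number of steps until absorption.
E[τ | X_0 = 43] = 1032

Let v_k = E[τ | X_0 = k]. Boundary: v_0 = v_67 = 0. Recurrence: v_k = 1 + (v_{k-1} + v_{k+1})/2 for 1 ≤ k ≤ 66. The particular solution to v_k − (v_{k-1} + v_{k+1})/2 = 1 is v_k = −k^2. Adding homogeneous solution A + B k and matching boundaries gives v_k = k (67 − k). Substituting k = 43: v_43 = 43 · 24 = 1032.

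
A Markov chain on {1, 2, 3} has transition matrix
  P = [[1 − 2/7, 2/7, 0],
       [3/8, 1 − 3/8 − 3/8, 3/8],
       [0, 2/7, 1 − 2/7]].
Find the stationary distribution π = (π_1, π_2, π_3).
π = (21/58, 8/29, 21/58)

This is a birth-death chain on three states, which satisfies detailed balance: π_1 · P_{12} = π_2 · P_{21} and π_2 · P_{23} = π_3 · P_{32}.
From π_1 · 2/7 = π_2 · 3/8: π_2/π_1 = (2/7)/(3/8) = 16/21.
From π_2 · 3/8 = π_3 · 2/7: π_3/π_2 = (3/8)/(2/7) = 21/16.
Take π_1 proportional to 1; then unnormalized π = (1, 16/21, 1). Normalize by dividing by the sum 58/21:
  π = (21/58, 8/29, 21/58).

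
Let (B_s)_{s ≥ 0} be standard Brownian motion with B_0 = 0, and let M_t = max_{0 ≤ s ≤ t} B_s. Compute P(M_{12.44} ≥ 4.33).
P(M_{12.44} ≥ 4.33) = 2·P(B_{12.44} ≥ 4.33) = 2(1 − Φ(4.33/√12.44)) ≈ 0.2196

By the reflection principle for Brownian motion, P(M_t ≥ a) = 2 · P(B_t ≥ a) for a ≥ 0. Since B_t ~ N(0, t), P(B_t ≥ 4.33) = 1 − Φ(4.33/√t) = 1 − Φ(4.33/√12.44) = 1 − Φ(1.2277). So
  P(M_{12.44} ≥ 4.33) = 2(1 − Φ(1.2277)) ≈ 0.2196.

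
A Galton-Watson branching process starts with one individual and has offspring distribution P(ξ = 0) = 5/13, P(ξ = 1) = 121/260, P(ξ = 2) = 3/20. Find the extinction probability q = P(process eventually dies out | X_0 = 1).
q = 1

Mean offspring μ = 0·5/13 + 1·121/260 + 2·3/20 = 199/260 ≤ 1. For μ ≤ 1 with offspring not concentrated at 1, the Galton-Watson process goes extinct almost surely, so q = 1.
(Algebraic check: The pgf is f(s) = 5/13 + 121/260·s + 3/20·s². The extinction probability q is the smallest fixed point of f in [0, 1]. Setting s = f(s):
  3/20·s² + (121/260 − 1)·s + 5/13 = 0
  3/20·s² − (5/13 + 3/20)·s + 5/13 = 0
which factors as (s − 1)·(3/20·s − 5/13) = 0, giving roots s = 1 and s = (5/13)/(3/20) = 100/39. Since 100/39 ≥ 1, the smallest root in [0, 1] is s = 1.)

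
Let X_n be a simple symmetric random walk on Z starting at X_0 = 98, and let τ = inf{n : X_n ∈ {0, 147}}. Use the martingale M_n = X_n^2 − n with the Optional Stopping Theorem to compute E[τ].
E[τ] = 4802

M_n = X_n^2 − n is a martingale (since E[X_{n+1}^2 | F_n] = X_n^2 + 1). By OST (τ has finite mean in a bounded region), E[M_τ] = E[M_0] = X_0^2 − 0 = 98^2 = 9604. Also E[M_τ] = E[X_τ^2] − E[τ]. The walk exits at 0 or 147, with P(hit 147 first) = 98/147, so E[X_τ^2] = 147^2 · 98/147 + 0 = 14406. Thus E[τ] = E[X_τ^2] − E[M_τ] = 14406 − 9604 = 4802 = 98(147 − 98) = 4802.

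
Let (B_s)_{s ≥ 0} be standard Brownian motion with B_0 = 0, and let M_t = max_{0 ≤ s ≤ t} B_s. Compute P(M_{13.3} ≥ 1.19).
P(M_{13.3} ≥ 1.19) = 2·P(B_{13.3} ≥ 1.19) = 2(1 − Φ(1.19/√13.3)) ≈ 0.7442

By the reflection principle for Brownian motion, P(M_t ≥ a) = 2 · P(B_t ≥ a) for a ≥ 0. Since B_t ~ N(0, t), P(B_t ≥ 1.19) = 1 − Φ(1.19/√t) = 1 − Φ(1.19/√13.3) = 1 − Φ(0.3263). So
  P(M_{13.3} ≥ 1.19) = 2(1 − Φ(0.3263)) ≈ 0.7442.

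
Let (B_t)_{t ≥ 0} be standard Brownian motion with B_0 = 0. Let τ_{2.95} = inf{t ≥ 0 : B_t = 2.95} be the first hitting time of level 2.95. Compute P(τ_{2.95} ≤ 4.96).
P(τ_{2.95} ≤ 4.96) = 2(1 − Φ(2.95/√4.96)) = 2(1 − Φ(1.3246)) ≈ 0.1853

By the reflection principle for standard BM, P(τ_b ≤ t) = 2 · P(B_t ≥ b). Since B_t ~ N(0, t), P(B_t ≥ 2.95) = 1 − Φ(2.95/√t) = 1 − Φ(2.95/√4.96) = 1 − Φ(1.3246) ≈ 0.09265. Doubling: P(τ_{2.95} ≤ 4.96) ≈ 2 · 0.09265 = 0.18530 ≈ 0.1853.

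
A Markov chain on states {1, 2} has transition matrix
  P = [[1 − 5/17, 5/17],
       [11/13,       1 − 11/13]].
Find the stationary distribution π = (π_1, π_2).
π_1 = 187/252, π_2 = 65/252

Solve πP = π with π_1 + π_2 = 1. From πP = π: π_1 · (1 − 5/17) + π_2 · 11/13 = π_1 ⇒ π_2 · 11/13 = π_1 · 5/17 ⇒ π_2/π_1 = (5/17)/(11/13) = 65/187. Together with π_1 + π_2 = 1:
  π_1 = (11/13)/(5/17 + 11/13) = (11/13)/(252/221) = 187/252,
  π_2 = (5/17)/(5/17 + 11/13) = (5/17)/(252/221) = 65/252.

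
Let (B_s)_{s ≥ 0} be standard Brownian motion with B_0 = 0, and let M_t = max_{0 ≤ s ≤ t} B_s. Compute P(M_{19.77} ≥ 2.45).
P(M_{19.77} ≥ 2.45) = 2·P(B_{19.77} ≥ 2.45) = 2(1 − Φ(2.45/√19.77)) ≈ 0.5816

By the reflection principle for Brownian motion, P(M_t ≥ a) = 2 · P(B_t ≥ a) for a ≥ 0. Since B_t ~ N(0, t), P(B_t ≥ 2.45) = 1 − Φ(2.45/√t) = 1 − Φ(2.45/√19.77) = 1 − Φ(0.5510). So
  P(M_{19.77} ≥ 2.45) = 2(1 − Φ(0.5510)) ≈ 0.5816.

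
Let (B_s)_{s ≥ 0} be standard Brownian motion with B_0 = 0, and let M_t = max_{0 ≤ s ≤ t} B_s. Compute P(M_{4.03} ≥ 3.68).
P(M_{4.03} ≥ 3.68) = 2·P(B_{4.03} ≥ 3.68) = 2(1 − Φ(3.68/√4.03)) ≈ 0.0668

By the reflection principle for Brownian motion, P(M_t ≥ a) = 2 · P(B_t ≥ a) for a ≥ 0. Since B_t ~ N(0, t), P(B_t ≥ 3.68) = 1 − Φ(3.68/√t) = 1 − Φ(3.68/√4.03) = 1 − Φ(1.8331). So
  P(M_{4.03} ≥ 3.68) = 2(1 − Φ(1.8331)) ≈ 0.0668.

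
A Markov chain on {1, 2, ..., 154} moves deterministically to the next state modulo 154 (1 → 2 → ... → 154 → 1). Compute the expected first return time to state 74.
E[T_74 | X_0 = 74] = 154

The chain cycles deterministically, so starting at state 74 it returns in exactly 154 steps. Equivalently, the stationary distribution is uniform π_j = 1/154 for every state j, so by Kac's formula E[T_74] = 1/π_74 = 154.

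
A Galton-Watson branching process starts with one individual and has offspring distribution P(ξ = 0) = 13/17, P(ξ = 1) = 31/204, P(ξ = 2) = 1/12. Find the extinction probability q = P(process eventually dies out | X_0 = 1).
q = 1

Mean offspring μ = 0·13/17 + 1·31/204 + 2·1/12 = 65/204 ≤ 1. For μ ≤ 1 with offspring not concentrated at 1, the Galton-Watson process goes extinct almost surely, so q = 1.
(Algebraic check: The pgf is f(s) = 13/17 + 31/204·s + 1/12·s². The extinction probability q is the smallest fixed point of f in [0, 1]. Setting s = f(s):
  1/12·s² + (31/204 − 1)·s + 13/17 = 0
  1/12·s² − (13/17 + 1/12)·s + 13/17 = 0
which factors as (s − 1)·(1/12·s − 13/17) = 0, giving roots s = 1 and s = (13/17)/(1/12) = 156/17. Since 156/17 ≥ 1, the smallest root in [0, 1] is s = 1.)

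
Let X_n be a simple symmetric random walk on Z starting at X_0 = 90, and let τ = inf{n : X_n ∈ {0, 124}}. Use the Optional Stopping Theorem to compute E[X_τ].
E[X_τ] = 90

X_n is a martingale and τ is a bounded-mean stopping time (indeed τ is finite a.s. with bounded expectation since the walk is in a bounded region). By the OST, E[X_τ] = E[X_0] = 90. Equivalently: E[X_τ] = 124 · P(hit 124 first) + 0 · P(hit 0 first) = 124 · (90/124) = 90.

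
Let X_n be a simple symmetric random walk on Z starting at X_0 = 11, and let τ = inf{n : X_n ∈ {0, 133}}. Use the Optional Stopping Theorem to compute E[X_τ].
E[X_τ] = 11

X_n is a martingale and τ is a bounded-mean stopping time (indeed τ is finite a.s. with bounded expectation since the walk is in a bounded region). By the OST, E[X_τ] = E[X_0] = 11. Equivalently: E[X_τ] = 133 · P(hit 133 first) + 0 · P(hit 0 first) = 133 · (11/133) = 11.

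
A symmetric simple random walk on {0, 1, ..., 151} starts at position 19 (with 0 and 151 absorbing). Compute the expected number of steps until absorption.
E[τ | X_0 = 19] = 2508

Let v_k = E[τ | X_0 = k]. Boundary: v_0 = v_151 = 0. Recurrence: v_k = 1 + (v_{k-1} + v_{k+1})/2 for 1 ≤ k ≤ 150. The particular solution to v_k − (v_{k-1} + v_{k+1})/2 = 1 is v_k = −k^2. Adding homogeneous solution A + B k and matching boundaries gives v_k = k (151 − k). Substituting k = 19: v_19 = 19 · 132 = 2508.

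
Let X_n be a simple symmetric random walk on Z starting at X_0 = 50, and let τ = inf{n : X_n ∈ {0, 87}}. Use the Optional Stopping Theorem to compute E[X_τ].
E[X_τ] = 50

X_n is a martingale and τ is a bounded-mean stopping time (indeed τ is finite a.s. with bounded expectation since the walk is in a bounded region). By the OST, E[X_τ] = E[X_0] = 50. Equivalently: E[X_τ] = 87 · P(hit 87 first) + 0 · P(hit 0 first) = 87 · (50/87) = 50.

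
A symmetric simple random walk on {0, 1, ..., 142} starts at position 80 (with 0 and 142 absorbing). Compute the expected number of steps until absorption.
E[τ | X_0 = 80] = 4960

Let v_k = E[τ | X_0 = k]. Boundary: v_0 = v_142 = 0. Recurrence: v_k = 1 + (v_{k-1} + v_{k+1})/2 for 1 ≤ k ≤ 141. The particular solution to v_k − (v_{k-1} + v_{k+1})/2 = 1 is v_k = −k^2. Adding homogeneous solution A + B k and matching boundaries gives v_k = k (142 − k). Substituting k = 80: v_80 = 80 · 62 = 4960.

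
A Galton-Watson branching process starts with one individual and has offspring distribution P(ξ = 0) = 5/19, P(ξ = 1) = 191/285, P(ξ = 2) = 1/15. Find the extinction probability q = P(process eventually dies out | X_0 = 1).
q = 1

Mean offspring μ = 0·5/19 + 1·191/285 + 2·1/15 = 229/285 ≤ 1. For μ ≤ 1 with offspring not concentrated at 1, the Galton-Watson process goes extinct almost surely, so q = 1.
(Algebraic check: The pgf is f(s) = 5/19 + 191/285·s + 1/15·s². The extinction probability q is the smallest fixed point of f in [0, 1]. Setting s = f(s):
  1/15·s² + (191/285 − 1)·s + 5/19 = 0
  1/15·s² − (5/19 + 1/15)·s + 5/19 = 0
which factors as (s − 1)·(1/15·s − 5/19) = 0, giving roots s = 1 and s = (5/19)/(1/15) = 75/19. Since 75/19 ≥ 1, the smallest root in [0, 1] is s = 1.)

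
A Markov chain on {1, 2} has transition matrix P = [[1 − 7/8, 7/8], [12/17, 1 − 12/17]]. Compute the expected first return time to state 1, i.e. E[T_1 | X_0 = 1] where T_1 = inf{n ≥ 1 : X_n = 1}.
E[T_1 | X_0 = 1] = 1/π_1 = 215/96

For an irreducible recurrent Markov chain with stationary distribution π, E[T_i | X_0 = i] = 1/π_i (Kac's formula). Here π_1 = (12/17)/(7/8 + 12/17) = (12/17)/(215/136) = 96/215, so E[T_1 | X_0 = 1] = 1/π_1 = (7/8 + 12/17)/(12/17) = (215/136)/(12/17) = 215/96.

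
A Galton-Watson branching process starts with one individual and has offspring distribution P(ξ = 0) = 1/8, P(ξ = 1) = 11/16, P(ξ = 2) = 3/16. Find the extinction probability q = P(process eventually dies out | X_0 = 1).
q = 2/3

The pgf is f(s) = 1/8 + 11/16·s + 3/16·s². The extinction probability q is the smallest fixed point of f in [0, 1]. Setting s = f(s):
  3/16·s² + (11/16 − 1)·s + 1/8 = 0
  3/16·s² − (1/8 + 3/16)·s + 1/8 = 0
which factors as (s − 1)·(3/16·s − 1/8) = 0, giving roots s = 1 and s = (1/8)/(3/16) = 2/3.
Mean offspring μ = 11/16 + 2·3/16 = 17/16 > 1 (supercritical), so q < 1. The extinction probability is the smaller root: q = (1/8)/(3/16) = 2/3.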